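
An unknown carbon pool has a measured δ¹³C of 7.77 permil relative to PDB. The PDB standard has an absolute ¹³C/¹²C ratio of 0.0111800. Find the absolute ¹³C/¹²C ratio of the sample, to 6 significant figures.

R_sample = R_standard × (δ¹³C/1000 + 1)
R_sample = 0.0111800 × (7.77/1000 + 1) = 0.0111800 × 1.007770
R_sample = 0.0112669

0.0112669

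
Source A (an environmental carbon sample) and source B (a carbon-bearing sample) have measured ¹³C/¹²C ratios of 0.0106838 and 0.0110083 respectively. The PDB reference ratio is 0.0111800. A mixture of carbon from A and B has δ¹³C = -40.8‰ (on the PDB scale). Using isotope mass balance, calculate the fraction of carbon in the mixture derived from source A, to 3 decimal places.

δ_A = (0.0106838/0.0111800 − 1)×1000 = (0.955617 − 1)×1000 = -44.383‰
δ_B = (0.0110083/0.0111800 − 1)×1000 = (0.984642 − 1)×1000 = -15.358‰
f_A = (δ_mix − δ_B)/(δ_A − δ_B) = (-40.8 − (-15.358))/(-44.383 − (-15.358))
f_A = -25.442 / -29.025 = 0.8766

0.877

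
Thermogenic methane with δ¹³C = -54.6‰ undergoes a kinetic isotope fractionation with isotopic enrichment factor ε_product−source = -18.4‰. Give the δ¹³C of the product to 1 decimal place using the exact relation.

To first order, δ_product ≈ δ_source + ε = -73.0‰.
Exactly, δ_product = (δ_source + 1000)·(ε/1000 + 1) − 1000.
δ_product = (-54.6 + 1000) × (-18.4/1000 + 1) − 1000
δ_product = -72.00‰

-72.0‰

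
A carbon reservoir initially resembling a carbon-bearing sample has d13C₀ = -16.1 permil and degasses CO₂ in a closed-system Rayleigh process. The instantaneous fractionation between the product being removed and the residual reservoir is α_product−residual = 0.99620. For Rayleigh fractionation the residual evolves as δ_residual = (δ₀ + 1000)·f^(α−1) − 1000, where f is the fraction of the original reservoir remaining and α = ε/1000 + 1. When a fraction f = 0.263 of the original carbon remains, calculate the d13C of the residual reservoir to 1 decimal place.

-11.1 permil

Rayleigh residual: δ_res = (δ₀ + 1000)·f^(α−1) − 1000
α − 1 = -0.00380
f^(α−1) = 0.263^(-0.00380) = 1.005088
δ_res = (-16.1 + 1000) × 1.005088 − 1000 = 988.906 − 1000 = -11.09 permil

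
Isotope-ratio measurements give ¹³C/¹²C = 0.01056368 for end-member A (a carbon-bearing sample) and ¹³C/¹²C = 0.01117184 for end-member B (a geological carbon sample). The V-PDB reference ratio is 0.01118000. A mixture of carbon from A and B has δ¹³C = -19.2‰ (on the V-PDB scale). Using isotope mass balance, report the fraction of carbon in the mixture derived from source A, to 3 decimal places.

δ_A = (0.01056368/0.01118000 − 1)×1000 = (0.944873 − 1)×1000 = -55.127‰
δ_B = (0.01117184/0.01118000 − 1)×1000 = (0.999270 − 1)×1000 = -0.730‰
f_A = (δ_mix − δ_B)/(δ_A − δ_B) = (-19.2 − (-0.730))/(-55.127 − (-0.730))
f_A = -18.470 / -54.397 = 0.3395

0.340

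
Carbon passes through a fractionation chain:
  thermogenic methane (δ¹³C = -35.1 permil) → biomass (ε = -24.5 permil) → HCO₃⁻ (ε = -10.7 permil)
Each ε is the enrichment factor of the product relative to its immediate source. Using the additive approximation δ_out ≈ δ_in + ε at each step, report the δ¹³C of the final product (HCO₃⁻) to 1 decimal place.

-70.3 permil

step 1: δ ≈ -35.1 + (-24.5) = -59.6 permil
step 2: δ ≈ -59.6 + (-10.7) = -70.3 permil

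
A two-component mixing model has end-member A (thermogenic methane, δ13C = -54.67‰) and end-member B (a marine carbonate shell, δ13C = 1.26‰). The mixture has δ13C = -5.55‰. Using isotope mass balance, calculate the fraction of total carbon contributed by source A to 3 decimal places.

0.122

δ_mix = f_A·δ_A + (1 − f_A)·δ_B  ⇒  f_A = (δ_mix − δ_B)/(δ_A − δ_B)
f_A = (-5.55 − (1.26)) / (-54.67 − (1.26))
f_A = -6.81 / -55.93 = 0.1218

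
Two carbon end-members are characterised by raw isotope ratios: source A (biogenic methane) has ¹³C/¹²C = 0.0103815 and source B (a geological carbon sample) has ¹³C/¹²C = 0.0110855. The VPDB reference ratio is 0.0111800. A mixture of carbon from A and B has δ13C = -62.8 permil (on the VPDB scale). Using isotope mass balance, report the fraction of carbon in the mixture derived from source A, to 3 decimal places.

δ_A = (0.0103815/0.0111800 − 1)×1000 = (0.928578 − 1)×1000 = -71.422 permil
δ_B = (0.0110855/0.0111800 − 1)×1000 = (0.991547 − 1)×1000 = -8.453 permil
f_A = (δ_mix − δ_B)/(δ_A − δ_B) = (-62.8 − (-8.453))/(-71.422 − (-8.453))
f_A = -54.347 / -62.970 = 0.8631

0.863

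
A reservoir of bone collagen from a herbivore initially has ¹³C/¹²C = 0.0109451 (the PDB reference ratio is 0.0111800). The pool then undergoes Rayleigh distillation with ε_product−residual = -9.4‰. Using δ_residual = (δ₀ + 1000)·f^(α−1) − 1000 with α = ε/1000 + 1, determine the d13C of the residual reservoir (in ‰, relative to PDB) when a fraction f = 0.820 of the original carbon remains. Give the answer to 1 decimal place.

-19.2‰

δ₀ = (0.0109451/0.0111800 − 1)×1000 = (0.978989 − 1)×1000 = -21.011‰
α − 1 = ε/1000 = -0.0094
f^(α−1) = 0.820^(-0.0094) = 1.001867
δ_res = (-21.011 + 1000) × 1.001867 − 1000 = 980.817 − 1000 = -19.18‰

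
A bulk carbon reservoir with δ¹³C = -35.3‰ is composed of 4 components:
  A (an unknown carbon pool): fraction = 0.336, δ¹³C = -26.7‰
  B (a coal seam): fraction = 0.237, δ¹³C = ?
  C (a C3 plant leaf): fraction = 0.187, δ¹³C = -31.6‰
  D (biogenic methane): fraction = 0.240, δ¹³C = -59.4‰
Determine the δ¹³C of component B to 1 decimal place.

-26.0‰

Isotope mass balance: δ_bulk = Σ fᵢ·δᵢ.
-35.3 = 0.336×(-26.7) + 0.237×δ_B + 0.187×(-31.6) + 0.240×(-59.4)
0.237·δ_B = -35.3 − (-29.136) = -6.164
δ_B = -6.164 / 0.237 = -26.01‰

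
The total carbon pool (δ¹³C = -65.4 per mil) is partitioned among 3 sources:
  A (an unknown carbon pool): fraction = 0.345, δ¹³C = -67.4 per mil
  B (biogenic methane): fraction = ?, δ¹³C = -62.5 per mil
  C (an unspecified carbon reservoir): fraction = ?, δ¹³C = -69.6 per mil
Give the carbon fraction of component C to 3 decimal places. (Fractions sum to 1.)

Let f_C and f_B be the unknown fractions; fractions sum to 1 so f_C + f_B = 0.655.
Mass balance: Σ fᵢ·δᵢ = δ_bulk ⇒ f_C·(-69.6) + f_B·(-62.5) = -65.4 − (-23.253) = -42.147
Substitute f_B = 0.655 − f_C:
f_C·(-69.6 − -62.5) = -42.147 − 0.655×(-62.5) = -1.210
f_C = -1.210 / -7.1 = 0.1704

0.170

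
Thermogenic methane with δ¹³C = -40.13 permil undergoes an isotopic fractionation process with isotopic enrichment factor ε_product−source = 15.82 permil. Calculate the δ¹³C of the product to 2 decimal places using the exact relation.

-24.94 permil

Exactly, δ_product = (δ_source + 1000)·(ε/1000 + 1) − 1000.
δ_product = (-40.13 + 1000) × (15.82/1000 + 1) − 1000
δ_product = -24.945 permil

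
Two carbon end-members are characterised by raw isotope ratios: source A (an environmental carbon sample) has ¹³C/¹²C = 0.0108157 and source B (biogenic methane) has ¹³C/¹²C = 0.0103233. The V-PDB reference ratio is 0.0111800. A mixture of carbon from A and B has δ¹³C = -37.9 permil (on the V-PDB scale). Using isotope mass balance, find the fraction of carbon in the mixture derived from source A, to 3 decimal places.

δ_A = (0.0108157/0.0111800 − 1)×1000 = (0.967415 − 1)×1000 = -32.585 permil
δ_B = (0.0103233/0.0111800 − 1)×1000 = (0.923372 − 1)×1000 = -76.628 permil
f_A = (δ_mix − δ_B)/(δ_A − δ_B) = (-37.9 − (-76.628))/(-32.585 − (-76.628))
f_A = 38.728 / 44.043 = 0.8793

0.879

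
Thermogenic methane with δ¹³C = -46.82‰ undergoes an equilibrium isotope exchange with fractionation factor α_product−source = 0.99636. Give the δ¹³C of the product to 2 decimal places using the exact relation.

-50.29‰

δ_product = (δ_source + 1000)·α − 1000
δ_product = (-46.82 + 1000) × 0.99636 − 1000
δ_product = 949.710 − 1000 = -50.290‰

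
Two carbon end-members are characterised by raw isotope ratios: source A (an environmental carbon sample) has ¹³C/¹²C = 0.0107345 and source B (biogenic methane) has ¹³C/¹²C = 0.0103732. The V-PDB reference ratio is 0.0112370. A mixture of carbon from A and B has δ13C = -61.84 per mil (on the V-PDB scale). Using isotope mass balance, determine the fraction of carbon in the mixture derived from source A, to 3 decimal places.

0.467

δ_A = (0.0107345/0.0112370 − 1)×1000 = (0.955282 − 1)×1000 = -44.718 per mil
δ_B = (0.0103732/0.0112370 − 1)×1000 = (0.923129 − 1)×1000 = -76.871 per mil
f_A = (δ_mix − δ_B)/(δ_A − δ_B) = (-61.84 − (-76.871))/(-44.718 − (-76.871))
f_A = 15.031 / 32.153 = 0.4675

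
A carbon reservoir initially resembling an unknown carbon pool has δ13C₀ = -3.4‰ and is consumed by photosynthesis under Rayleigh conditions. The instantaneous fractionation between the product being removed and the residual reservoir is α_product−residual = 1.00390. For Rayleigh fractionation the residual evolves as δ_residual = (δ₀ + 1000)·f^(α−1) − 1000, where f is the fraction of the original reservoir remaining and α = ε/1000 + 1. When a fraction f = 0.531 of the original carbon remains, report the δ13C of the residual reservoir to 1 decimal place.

Rayleigh residual: δ_res = (δ₀ + 1000)·f^(α−1) − 1000
α − 1 = 0.00390
f^(α−1) = 0.531^(0.00390) = 0.997534
δ_res = (-3.4 + 1000) × 0.997534 − 1000 = 994.143 − 1000 = -5.86‰

-5.9‰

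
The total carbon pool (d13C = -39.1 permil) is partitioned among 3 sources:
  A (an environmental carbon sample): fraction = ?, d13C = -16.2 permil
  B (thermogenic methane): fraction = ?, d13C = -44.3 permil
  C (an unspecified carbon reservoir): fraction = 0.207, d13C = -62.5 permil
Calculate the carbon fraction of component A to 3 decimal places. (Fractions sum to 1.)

Let f_A and f_B be the unknown fractions; fractions sum to 1 so f_A + f_B = 0.793.
Mass balance: Σ fᵢ·δᵢ = δ_bulk ⇒ f_A·(-16.2) + f_B·(-44.3) = -39.1 − (-12.938) = -26.163
Substitute f_B = 0.793 − f_A:
f_A·(-16.2 − -44.3) = -26.163 − 0.793×(-44.3) = 8.967
f_A = 8.967 / 28.1 = 0.3191

0.319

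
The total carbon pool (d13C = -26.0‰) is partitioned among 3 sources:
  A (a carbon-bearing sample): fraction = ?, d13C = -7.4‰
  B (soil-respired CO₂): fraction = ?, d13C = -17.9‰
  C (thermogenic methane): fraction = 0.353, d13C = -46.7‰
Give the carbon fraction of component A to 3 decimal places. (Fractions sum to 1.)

Let f_A and f_B be the unknown fractions; fractions sum to 1 so f_A + f_B = 0.647.
Mass balance: Σ fᵢ·δᵢ = δ_bulk ⇒ f_A·(-7.4) + f_B·(-17.9) = -26.0 − (-16.485) = -9.515
Substitute f_B = 0.647 − f_A:
f_A·(-7.4 − -17.9) = -9.515 − 0.647×(-17.9) = 2.066
f_A = 2.066 / 10.5 = 0.1968

0.197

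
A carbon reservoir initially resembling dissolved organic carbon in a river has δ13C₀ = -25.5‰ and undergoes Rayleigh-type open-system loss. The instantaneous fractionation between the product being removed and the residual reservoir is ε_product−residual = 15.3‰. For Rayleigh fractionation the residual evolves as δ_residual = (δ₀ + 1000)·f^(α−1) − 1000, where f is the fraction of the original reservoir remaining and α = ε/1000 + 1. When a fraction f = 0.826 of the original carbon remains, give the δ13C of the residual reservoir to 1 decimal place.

Rayleigh residual: δ_res = (δ₀ + 1000)·f^(α−1) − 1000
α = ε/1000 + 1 = 1.01530, so α − 1 = 0.01530
f^(α−1) = 0.826^(0.01530) = 0.997080
δ_res = (-25.5 + 1000) × 0.997080 − 1000 = 971.654 − 1000 = -28.35‰

-28.3‰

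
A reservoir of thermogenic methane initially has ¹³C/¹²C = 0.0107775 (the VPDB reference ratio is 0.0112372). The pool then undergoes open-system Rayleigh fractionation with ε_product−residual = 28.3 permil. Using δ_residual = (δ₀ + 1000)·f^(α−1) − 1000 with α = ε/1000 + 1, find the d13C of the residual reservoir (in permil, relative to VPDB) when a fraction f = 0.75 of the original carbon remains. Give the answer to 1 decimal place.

δ₀ = (0.0107775/0.0112372 − 1)×1000 = (0.959091 − 1)×1000 = -40.909 permil
α − 1 = ε/1000 = 0.0283
f^(α−1) = 0.75^(0.0283) = 0.991892
δ_res = (-40.909 + 1000) × 0.991892 − 1000 = 951.315 − 1000 = -48.69 permil

-48.7 permil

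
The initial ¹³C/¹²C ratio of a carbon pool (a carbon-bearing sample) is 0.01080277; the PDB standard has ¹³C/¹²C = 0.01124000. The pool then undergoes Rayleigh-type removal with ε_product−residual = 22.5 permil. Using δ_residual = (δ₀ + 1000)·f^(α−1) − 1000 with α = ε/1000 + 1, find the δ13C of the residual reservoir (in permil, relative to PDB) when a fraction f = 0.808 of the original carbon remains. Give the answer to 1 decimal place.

-43.5 permil

δ₀ = (0.01080277/0.01124000 − 1)×1000 = (0.961101 − 1)×1000 = -38.899 permil
α − 1 = ε/1000 = 0.0225
f^(α−1) = 0.808^(0.0225) = 0.995215
δ_res = (-38.899 + 1000) × 0.995215 − 1000 = 956.501 − 1000 = -43.50 permil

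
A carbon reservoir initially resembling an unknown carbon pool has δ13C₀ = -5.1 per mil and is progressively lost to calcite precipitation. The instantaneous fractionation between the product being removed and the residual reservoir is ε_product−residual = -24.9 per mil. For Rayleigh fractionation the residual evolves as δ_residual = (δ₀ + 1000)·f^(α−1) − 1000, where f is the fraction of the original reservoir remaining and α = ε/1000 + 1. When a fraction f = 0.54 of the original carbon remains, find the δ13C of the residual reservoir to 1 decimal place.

Rayleigh residual: δ_res = (δ₀ + 1000)·f^(α−1) − 1000
α = ε/1000 + 1 = 0.97510, so α − 1 = -0.02490
f^(α−1) = 0.54^(-0.02490) = 1.015461
δ_res = (-5.1 + 1000) × 1.015461 − 1000 = 1010.282 − 1000 = 10.28 per mil

10.3 per mil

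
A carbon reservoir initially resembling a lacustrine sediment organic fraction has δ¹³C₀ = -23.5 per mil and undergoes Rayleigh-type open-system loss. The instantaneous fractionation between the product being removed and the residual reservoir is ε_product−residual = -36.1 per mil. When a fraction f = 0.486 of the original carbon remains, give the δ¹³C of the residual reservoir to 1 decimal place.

Rayleigh residual: δ_res = (δ₀ + 1000)·f^(α−1) − 1000
α = ε/1000 + 1 = 0.96390, so α − 1 = -0.03610
f^(α−1) = 0.486^(-0.03610) = 1.026390
δ_res = (-23.5 + 1000) × 1.026390 − 1000 = 1002.270 − 1000 = 2.27 per mil

2.3 per mil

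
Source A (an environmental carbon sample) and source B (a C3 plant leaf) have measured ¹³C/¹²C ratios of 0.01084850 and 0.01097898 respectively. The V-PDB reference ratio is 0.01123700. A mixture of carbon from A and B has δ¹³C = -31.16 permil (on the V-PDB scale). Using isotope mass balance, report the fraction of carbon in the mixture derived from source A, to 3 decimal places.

δ_A = (0.01084850/0.01123700 − 1)×1000 = (0.965427 − 1)×1000 = -34.573 permil
δ_B = (0.01097898/0.01123700 − 1)×1000 = (0.977038 − 1)×1000 = -22.962 permil
f_A = (δ_mix − δ_B)/(δ_A − δ_B) = (-31.16 − (-22.962))/(-34.573 − (-22.962))
f_A = -8.198 / -11.612 = 0.7060

0.706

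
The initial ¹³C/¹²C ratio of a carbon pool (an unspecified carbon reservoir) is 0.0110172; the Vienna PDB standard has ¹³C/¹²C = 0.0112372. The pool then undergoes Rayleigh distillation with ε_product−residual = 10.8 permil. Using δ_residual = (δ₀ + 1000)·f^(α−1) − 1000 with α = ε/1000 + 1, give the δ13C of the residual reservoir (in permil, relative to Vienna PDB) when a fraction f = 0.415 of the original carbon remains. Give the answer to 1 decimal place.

-28.8 permil

δ₀ = (0.0110172/0.0112372 − 1)×1000 = (0.980422 − 1)×1000 = -19.578 permil
α − 1 = ε/1000 = 0.0108
f^(α−1) = 0.415^(0.0108) = 0.990547
δ_res = (-19.578 + 1000) × 0.990547 − 1000 = 971.154 − 1000 = -28.85 permil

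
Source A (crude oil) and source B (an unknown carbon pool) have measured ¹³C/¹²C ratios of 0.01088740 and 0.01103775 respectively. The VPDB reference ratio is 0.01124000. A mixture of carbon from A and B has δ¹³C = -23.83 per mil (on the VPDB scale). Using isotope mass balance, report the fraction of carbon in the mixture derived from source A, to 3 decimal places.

δ_A = (0.01088740/0.01124000 − 1)×1000 = (0.968630 − 1)×1000 = -31.370 per mil
δ_B = (0.01103775/0.01124000 − 1)×1000 = (0.982006 − 1)×1000 = -17.994 per mil
f_A = (δ_mix − δ_B)/(δ_A − δ_B) = (-23.83 − (-17.994))/(-31.370 − (-17.994))
f_A = -5.836 / -13.376 = 0.4363

0.436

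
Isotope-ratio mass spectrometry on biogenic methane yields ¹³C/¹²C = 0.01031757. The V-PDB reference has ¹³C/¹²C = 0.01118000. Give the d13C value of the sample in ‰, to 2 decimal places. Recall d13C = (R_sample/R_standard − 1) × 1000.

d13C = (R_sample / R_standard − 1) × 1000
R_sample / R_standard = 0.01031757 / 0.01118000 = 0.922860
d13C = (0.922860 − 1) × 1000 = -77.140‰

-77.14‰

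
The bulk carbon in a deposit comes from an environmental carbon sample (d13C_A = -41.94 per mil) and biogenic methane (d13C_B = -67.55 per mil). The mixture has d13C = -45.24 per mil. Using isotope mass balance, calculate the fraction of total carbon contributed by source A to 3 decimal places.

0.871

δ_mix = f_A·δ_A + (1 − f_A)·δ_B  ⇒  f_A = (δ_mix − δ_B)/(δ_A − δ_B)
f_A = (-45.24 − (-67.55)) / (-41.94 − (-67.55))
f_A = 22.31 / 25.61 = 0.8711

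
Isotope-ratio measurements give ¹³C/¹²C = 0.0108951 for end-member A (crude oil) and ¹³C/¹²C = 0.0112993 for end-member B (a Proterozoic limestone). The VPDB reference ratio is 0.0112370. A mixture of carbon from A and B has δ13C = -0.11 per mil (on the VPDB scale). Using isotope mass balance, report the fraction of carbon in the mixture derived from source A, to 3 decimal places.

δ_A = (0.0108951/0.0112370 − 1)×1000 = (0.969574 − 1)×1000 = -30.426 per mil
δ_B = (0.0112993/0.0112370 − 1)×1000 = (1.005544 − 1)×1000 = 5.544 per mil
f_A = (δ_mix − δ_B)/(δ_A − δ_B) = (-0.11 − (5.544))/(-30.426 − (5.544))
f_A = -5.654 / -35.970 = 0.1572

0.157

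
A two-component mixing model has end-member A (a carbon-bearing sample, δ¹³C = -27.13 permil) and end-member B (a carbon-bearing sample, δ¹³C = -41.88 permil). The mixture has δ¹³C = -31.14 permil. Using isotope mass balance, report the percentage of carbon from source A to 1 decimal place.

72.8%

δ_mix = f_A·δ_A + (1 − f_A)·δ_B  ⇒  f_A = (δ_mix − δ_B)/(δ_A − δ_B)
f_A = (-31.14 − (-41.88)) / (-27.13 − (-41.88))
f_A = 10.74 / 14.75 = 0.7281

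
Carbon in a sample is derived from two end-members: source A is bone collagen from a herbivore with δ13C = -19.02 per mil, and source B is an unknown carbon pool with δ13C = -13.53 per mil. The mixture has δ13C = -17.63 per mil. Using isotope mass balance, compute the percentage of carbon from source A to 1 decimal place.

δ_mix = f_A·δ_A + (1 − f_A)·δ_B  ⇒  f_A = (δ_mix − δ_B)/(δ_A − δ_B)
f_A = (-17.63 − (-13.53)) / (-19.02 − (-13.53))
f_A = -4.10 / -5.49 = 0.7468

74.7%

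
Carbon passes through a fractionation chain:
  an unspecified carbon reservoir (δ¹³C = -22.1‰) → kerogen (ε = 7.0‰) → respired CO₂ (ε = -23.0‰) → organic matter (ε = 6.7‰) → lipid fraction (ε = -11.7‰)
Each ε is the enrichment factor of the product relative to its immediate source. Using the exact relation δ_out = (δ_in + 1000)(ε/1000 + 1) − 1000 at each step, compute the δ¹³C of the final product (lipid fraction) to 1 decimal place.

-42.8‰

step 1: δ = (-22.10 + 1000)·(7.0/1000 + 1) − 1000 = -15.25‰
step 2: δ = (-15.25 + 1000)·(-23.0/1000 + 1) − 1000 = -37.90‰
step 3: δ = (-37.90 + 1000)·(6.7/1000 + 1) − 1000 = -31.46‰
step 4: δ = (-31.46 + 1000)·(-11.7/1000 + 1) − 1000 = -42.79‰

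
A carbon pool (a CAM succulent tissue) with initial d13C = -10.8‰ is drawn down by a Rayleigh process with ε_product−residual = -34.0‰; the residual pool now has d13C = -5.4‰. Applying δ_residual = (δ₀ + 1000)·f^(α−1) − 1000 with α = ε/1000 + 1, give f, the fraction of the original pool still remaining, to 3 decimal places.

α − 1 = ε/1000 = -0.0340
(δ_res + 1000)/(δ₀ + 1000) = (-5.4 + 1000)/(-10.8 + 1000) = 994.6/989.2 = 1.005459
f = 1.005459^(1/-0.0340) = exp(ln(1.005459)/-0.0340) = exp(0.00544/-0.0340)
f = exp(-0.1601) = 0.8520

0.852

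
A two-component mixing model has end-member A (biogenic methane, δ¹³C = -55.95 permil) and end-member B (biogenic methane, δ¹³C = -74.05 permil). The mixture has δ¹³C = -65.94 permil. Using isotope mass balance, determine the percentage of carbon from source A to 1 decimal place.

δ_mix = f_A·δ_A + (1 − f_A)·δ_B  ⇒  f_A = (δ_mix − δ_B)/(δ_A − δ_B)
f_A = (-65.94 − (-74.05)) / (-55.95 − (-74.05))
f_A = 8.11 / 18.10 = 0.4481

44.8%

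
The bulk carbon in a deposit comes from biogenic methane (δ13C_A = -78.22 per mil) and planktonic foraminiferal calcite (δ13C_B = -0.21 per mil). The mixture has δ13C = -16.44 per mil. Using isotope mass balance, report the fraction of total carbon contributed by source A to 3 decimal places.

δ_mix = f_A·δ_A + (1 − f_A)·δ_B  ⇒  f_A = (δ_mix − δ_B)/(δ_A − δ_B)
f_A = (-16.44 − (-0.21)) / (-78.22 − (-0.21))
f_A = -16.23 / -78.01 = 0.2081

0.208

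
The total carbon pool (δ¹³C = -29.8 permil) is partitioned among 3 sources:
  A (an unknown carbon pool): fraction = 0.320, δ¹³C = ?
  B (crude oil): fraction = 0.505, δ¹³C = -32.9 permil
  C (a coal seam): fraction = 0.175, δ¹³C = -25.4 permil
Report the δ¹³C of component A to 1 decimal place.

-27.3 permil

Isotope mass balance: δ_bulk = Σ fᵢ·δᵢ.
-29.8 = 0.320×δ_A + 0.505×(-32.9) + 0.175×(-25.4)
0.320·δ_A = -29.8 − (-21.059) = -8.741
δ_A = -8.741 / 0.320 = -27.31 permil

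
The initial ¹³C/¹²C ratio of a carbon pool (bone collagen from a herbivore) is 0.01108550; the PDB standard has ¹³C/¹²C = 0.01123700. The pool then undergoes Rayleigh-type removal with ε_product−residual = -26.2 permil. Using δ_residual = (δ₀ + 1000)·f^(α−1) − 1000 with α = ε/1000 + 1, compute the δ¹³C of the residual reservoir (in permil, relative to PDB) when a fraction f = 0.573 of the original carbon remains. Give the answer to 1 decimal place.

1.0 permil

δ₀ = (0.01108550/0.01123700 − 1)×1000 = (0.986518 − 1)×1000 = -13.482 permil
α − 1 = ε/1000 = -0.0262
f^(α−1) = 0.573^(-0.0262) = 1.014697
δ_res = (-13.482 + 1000) × 1.014697 − 1000 = 1001.017 − 1000 = 1.02 permil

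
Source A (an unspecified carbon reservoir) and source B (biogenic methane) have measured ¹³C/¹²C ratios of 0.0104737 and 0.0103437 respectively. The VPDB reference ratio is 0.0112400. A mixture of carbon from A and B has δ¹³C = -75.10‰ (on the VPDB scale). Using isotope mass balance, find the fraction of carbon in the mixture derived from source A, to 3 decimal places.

0.401

δ_A = (0.0104737/0.0112400 − 1)×1000 = (0.931824 − 1)×1000 = -68.176‰
δ_B = (0.0103437/0.0112400 − 1)×1000 = (0.920258 − 1)×1000 = -79.742‰
f_A = (δ_mix − δ_B)/(δ_A − δ_B) = (-75.10 − (-79.742))/(-68.176 − (-79.742))
f_A = 4.642 / 11.566 = 0.4014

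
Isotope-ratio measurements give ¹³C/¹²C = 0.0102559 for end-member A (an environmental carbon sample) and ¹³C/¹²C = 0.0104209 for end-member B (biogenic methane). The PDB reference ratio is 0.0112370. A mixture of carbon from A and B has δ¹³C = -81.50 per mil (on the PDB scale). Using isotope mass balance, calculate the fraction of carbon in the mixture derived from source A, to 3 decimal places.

0.604

δ_A = (0.0102559/0.0112370 − 1)×1000 = (0.912690 − 1)×1000 = -87.310 per mil
δ_B = (0.0104209/0.0112370 − 1)×1000 = (0.927374 − 1)×1000 = -72.626 per mil
f_A = (δ_mix − δ_B)/(δ_A − δ_B) = (-81.50 − (-72.626))/(-87.310 − (-72.626))
f_A = -8.874 / -14.684 = 0.6043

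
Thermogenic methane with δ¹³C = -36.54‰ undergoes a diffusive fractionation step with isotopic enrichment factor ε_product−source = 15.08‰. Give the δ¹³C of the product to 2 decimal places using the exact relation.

-22.01‰

To first order, δ_product ≈ δ_source + ε = -21.46‰.
Exactly, δ_product = (δ_source + 1000)·(ε/1000 + 1) − 1000.
δ_product = (-36.54 + 1000) × (15.08/1000 + 1) − 1000
δ_product = -22.011‰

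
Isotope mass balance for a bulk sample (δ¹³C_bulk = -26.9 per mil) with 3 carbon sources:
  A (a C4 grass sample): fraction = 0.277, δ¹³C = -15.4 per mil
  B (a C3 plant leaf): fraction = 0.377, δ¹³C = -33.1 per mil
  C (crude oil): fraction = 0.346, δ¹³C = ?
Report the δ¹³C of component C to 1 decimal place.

Isotope mass balance: δ_bulk = Σ fᵢ·δᵢ.
-26.9 = 0.277×(-15.4) + 0.377×(-33.1) + 0.346×δ_C
0.346·δ_C = -26.9 − (-16.745) = -10.155
δ_C = -10.155 / 0.346 = -29.35 per mil

-29.4 per mil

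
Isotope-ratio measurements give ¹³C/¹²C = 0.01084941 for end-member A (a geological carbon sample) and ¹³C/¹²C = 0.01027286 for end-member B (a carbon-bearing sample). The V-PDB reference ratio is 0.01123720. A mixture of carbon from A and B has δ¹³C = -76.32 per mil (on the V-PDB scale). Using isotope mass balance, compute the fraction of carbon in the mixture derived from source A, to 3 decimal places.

0.185

δ_A = (0.01084941/0.01123720 − 1)×1000 = (0.965491 − 1)×1000 = -34.509 per mil
δ_B = (0.01027286/0.01123720 − 1)×1000 = (0.914183 − 1)×1000 = -85.817 per mil
f_A = (δ_mix − δ_B)/(δ_A − δ_B) = (-76.32 − (-85.817))/(-34.509 − (-85.817))
f_A = 9.497 / 51.307 = 0.1851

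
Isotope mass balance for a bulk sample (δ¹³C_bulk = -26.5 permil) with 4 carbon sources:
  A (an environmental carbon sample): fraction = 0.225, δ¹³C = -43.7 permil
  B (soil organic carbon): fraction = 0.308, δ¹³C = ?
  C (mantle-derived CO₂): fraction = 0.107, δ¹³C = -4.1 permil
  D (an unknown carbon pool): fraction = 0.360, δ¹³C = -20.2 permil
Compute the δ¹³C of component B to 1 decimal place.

-29.1 permil

Isotope mass balance: δ_bulk = Σ fᵢ·δᵢ.
-26.5 = 0.225×(-43.7) + 0.308×δ_B + 0.107×(-4.1) + 0.360×(-20.2)
0.308·δ_B = -26.5 − (-17.543) = -8.957
δ_B = -8.957 / 0.308 = -29.08 permil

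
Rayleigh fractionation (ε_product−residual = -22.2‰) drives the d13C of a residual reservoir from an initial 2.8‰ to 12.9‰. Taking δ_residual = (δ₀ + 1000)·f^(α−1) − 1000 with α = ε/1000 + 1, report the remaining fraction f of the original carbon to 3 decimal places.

0.637

α − 1 = ε/1000 = -0.0222
(δ_res + 1000)/(δ₀ + 1000) = (12.9 + 1000)/(2.8 + 1000) = 1012.9/1002.8 = 1.010072
f = 1.010072^(1/-0.0222) = exp(ln(1.010072)/-0.0222) = exp(0.01002/-0.0222)
f = exp(-0.4514) = 0.6367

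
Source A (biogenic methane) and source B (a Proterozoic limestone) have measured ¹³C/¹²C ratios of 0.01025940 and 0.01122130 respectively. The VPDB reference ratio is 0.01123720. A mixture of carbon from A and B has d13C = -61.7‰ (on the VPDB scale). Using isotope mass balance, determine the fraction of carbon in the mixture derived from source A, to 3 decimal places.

0.704

δ_A = (0.01025940/0.01123720 − 1)×1000 = (0.912985 − 1)×1000 = -87.015‰
δ_B = (0.01122130/0.01123720 − 1)×1000 = (0.998585 − 1)×1000 = -1.415‰
f_A = (δ_mix − δ_B)/(δ_A − δ_B) = (-61.7 − (-1.415))/(-87.015 − (-1.415))
f_A = -60.285 / -85.600 = 0.7043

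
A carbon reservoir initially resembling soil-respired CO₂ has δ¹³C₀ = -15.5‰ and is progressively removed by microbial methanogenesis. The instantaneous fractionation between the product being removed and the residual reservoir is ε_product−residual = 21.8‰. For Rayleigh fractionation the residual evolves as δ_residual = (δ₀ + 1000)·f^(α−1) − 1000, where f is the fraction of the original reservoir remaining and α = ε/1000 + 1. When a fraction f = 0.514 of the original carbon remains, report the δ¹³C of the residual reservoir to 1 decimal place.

Rayleigh residual: δ_res = (δ₀ + 1000)·f^(α−1) − 1000
α = ε/1000 + 1 = 1.02180, so α − 1 = 0.02180
f^(α−1) = 0.514^(0.02180) = 0.985596
δ_res = (-15.5 + 1000) × 0.985596 − 1000 = 970.319 − 1000 = -29.68‰

-29.7‰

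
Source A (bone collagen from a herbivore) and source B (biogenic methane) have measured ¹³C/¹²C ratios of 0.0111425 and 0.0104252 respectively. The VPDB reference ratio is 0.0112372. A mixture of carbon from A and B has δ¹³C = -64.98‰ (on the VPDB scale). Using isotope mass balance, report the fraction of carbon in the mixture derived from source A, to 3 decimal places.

0.114

δ_A = (0.0111425/0.0112372 − 1)×1000 = (0.991573 − 1)×1000 = -8.427‰
δ_B = (0.0104252/0.0112372 − 1)×1000 = (0.927740 − 1)×1000 = -72.260‰
f_A = (δ_mix − δ_B)/(δ_A − δ_B) = (-64.98 − (-72.260))/(-8.427 − (-72.260))
f_A = 7.280 / 63.833 = 0.1140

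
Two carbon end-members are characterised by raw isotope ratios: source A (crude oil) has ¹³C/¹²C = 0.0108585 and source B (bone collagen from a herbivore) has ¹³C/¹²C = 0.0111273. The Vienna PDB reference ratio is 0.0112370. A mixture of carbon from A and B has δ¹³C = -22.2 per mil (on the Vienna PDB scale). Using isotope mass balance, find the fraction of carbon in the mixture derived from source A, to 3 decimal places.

δ_A = (0.0108585/0.0112370 − 1)×1000 = (0.966317 − 1)×1000 = -33.683 per mil
δ_B = (0.0111273/0.0112370 − 1)×1000 = (0.990238 − 1)×1000 = -9.762 per mil
f_A = (δ_mix − δ_B)/(δ_A − δ_B) = (-22.2 − (-9.762))/(-33.683 − (-9.762))
f_A = -12.438 / -23.921 = 0.5199

0.520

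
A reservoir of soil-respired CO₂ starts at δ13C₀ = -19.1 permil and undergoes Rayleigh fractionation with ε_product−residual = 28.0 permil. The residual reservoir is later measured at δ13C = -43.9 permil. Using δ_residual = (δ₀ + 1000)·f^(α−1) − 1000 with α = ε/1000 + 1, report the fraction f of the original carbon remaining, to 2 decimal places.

α − 1 = ε/1000 = 0.0280
(δ_res + 1000)/(δ₀ + 1000) = (-43.9 + 1000)/(-19.1 + 1000) = 956.1/980.9 = 0.974717
f = 0.974717^(1/0.0280) = exp(ln(0.974717)/0.0280) = exp(-0.02561/0.0280)
f = exp(-0.9146) = 0.4007

0.40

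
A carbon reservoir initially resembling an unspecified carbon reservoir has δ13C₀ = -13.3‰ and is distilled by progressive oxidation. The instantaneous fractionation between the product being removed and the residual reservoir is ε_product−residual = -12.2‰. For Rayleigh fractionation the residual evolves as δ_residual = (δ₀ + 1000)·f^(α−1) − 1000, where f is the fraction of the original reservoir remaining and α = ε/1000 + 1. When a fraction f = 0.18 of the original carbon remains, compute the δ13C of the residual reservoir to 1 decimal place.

Rayleigh residual: δ_res = (δ₀ + 1000)·f^(α−1) − 1000
α = ε/1000 + 1 = 0.98780, so α − 1 = -0.01220
f^(α−1) = 0.18^(-0.01220) = 1.021141
δ_res = (-13.3 + 1000) × 1.021141 − 1000 = 1007.560 − 1000 = 7.56‰

7.6‰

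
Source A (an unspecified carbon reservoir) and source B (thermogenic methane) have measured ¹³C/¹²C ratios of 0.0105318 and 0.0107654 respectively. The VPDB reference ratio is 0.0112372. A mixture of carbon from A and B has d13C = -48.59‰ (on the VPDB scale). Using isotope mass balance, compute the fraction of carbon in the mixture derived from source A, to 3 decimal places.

0.318

δ_A = (0.0105318/0.0112372 − 1)×1000 = (0.937226 − 1)×1000 = -62.774‰
δ_B = (0.0107654/0.0112372 − 1)×1000 = (0.958014 − 1)×1000 = -41.986‰
f_A = (δ_mix − δ_B)/(δ_A − δ_B) = (-48.59 − (-41.986))/(-62.774 − (-41.986))
f_A = -6.604 / -20.788 = 0.3177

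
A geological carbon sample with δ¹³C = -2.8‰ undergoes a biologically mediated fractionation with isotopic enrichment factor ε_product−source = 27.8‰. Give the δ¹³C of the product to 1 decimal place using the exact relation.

24.9‰

Exactly, δ_product = (δ_source + 1000)·(ε/1000 + 1) − 1000.
δ_product = (-2.8 + 1000) × (27.8/1000 + 1) − 1000
δ_product = 24.92‰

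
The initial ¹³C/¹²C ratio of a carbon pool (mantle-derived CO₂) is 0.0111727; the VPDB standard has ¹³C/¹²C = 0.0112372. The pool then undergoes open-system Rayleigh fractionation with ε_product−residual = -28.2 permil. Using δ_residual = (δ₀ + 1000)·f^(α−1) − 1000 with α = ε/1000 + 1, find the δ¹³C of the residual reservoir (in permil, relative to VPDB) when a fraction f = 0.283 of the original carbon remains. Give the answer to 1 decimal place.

30.3 permil

δ₀ = (0.0111727/0.0112372 − 1)×1000 = (0.994260 − 1)×1000 = -5.740 permil
α − 1 = ε/1000 = -0.0282
f^(α−1) = 0.283^(-0.0282) = 1.036238
δ_res = (-5.740 + 1000) × 1.036238 − 1000 = 1030.290 − 1000 = 30.29 permil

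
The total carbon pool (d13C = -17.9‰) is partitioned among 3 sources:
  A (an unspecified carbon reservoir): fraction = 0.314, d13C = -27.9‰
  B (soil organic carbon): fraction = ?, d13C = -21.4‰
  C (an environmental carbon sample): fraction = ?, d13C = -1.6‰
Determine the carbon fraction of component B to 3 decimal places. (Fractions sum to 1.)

Let f_B and f_C be the unknown fractions; fractions sum to 1 so f_B + f_C = 0.686.
Mass balance: Σ fᵢ·δᵢ = δ_bulk ⇒ f_B·(-21.4) + f_C·(-1.6) = -17.9 − (-8.761) = -9.139
Substitute f_C = 0.686 − f_B:
f_B·(-21.4 − -1.6) = -9.139 − 0.686×(-1.6) = -8.042
f_B = -8.042 / -19.8 = 0.4062

0.406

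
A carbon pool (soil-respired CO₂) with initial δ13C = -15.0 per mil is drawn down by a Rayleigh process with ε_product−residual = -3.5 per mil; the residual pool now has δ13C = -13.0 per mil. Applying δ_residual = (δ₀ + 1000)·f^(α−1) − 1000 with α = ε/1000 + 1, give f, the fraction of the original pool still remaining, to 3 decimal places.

0.560

α − 1 = ε/1000 = -0.0035
(δ_res + 1000)/(δ₀ + 1000) = (-13.0 + 1000)/(-15.0 + 1000) = 987.0/985.0 = 1.002030
f = 1.002030^(1/-0.0035) = exp(ln(1.002030)/-0.0035) = exp(0.00203/-0.0035)
f = exp(-0.5795) = 0.5602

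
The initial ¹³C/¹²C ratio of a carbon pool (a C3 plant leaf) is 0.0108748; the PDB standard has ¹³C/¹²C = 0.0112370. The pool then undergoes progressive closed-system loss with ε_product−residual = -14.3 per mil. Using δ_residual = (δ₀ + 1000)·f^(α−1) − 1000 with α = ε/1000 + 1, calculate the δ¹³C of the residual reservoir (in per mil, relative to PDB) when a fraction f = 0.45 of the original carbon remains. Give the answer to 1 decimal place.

δ₀ = (0.0108748/0.0112370 − 1)×1000 = (0.967767 − 1)×1000 = -32.233 per mil
α − 1 = ε/1000 = -0.0143
f^(α−1) = 0.45^(-0.0143) = 1.011484
δ_res = (-32.233 + 1000) × 1.011484 − 1000 = 978.881 − 1000 = -21.12 per mil

-21.1 per mil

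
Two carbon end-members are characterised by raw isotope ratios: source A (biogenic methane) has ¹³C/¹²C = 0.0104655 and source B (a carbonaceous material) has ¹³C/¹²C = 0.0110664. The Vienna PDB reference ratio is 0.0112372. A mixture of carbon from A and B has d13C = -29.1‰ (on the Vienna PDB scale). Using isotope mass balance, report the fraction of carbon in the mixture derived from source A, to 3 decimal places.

δ_A = (0.0104655/0.0112372 − 1)×1000 = (0.931326 − 1)×1000 = -68.674‰
δ_B = (0.0110664/0.0112372 − 1)×1000 = (0.984800 − 1)×1000 = -15.200‰
f_A = (δ_mix − δ_B)/(δ_A − δ_B) = (-29.1 − (-15.200))/(-68.674 − (-15.200))
f_A = -13.900 / -53.474 = 0.2599

0.260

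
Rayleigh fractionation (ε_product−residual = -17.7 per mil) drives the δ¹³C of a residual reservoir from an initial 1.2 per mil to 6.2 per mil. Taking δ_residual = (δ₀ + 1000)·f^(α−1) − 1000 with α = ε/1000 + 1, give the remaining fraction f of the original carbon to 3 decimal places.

0.755

α − 1 = ε/1000 = -0.0177
(δ_res + 1000)/(δ₀ + 1000) = (6.2 + 1000)/(1.2 + 1000) = 1006.2/1001.2 = 1.004994
f = 1.004994^(1/-0.0177) = exp(ln(1.004994)/-0.0177) = exp(0.00498/-0.0177)
f = exp(-0.2814) = 0.7547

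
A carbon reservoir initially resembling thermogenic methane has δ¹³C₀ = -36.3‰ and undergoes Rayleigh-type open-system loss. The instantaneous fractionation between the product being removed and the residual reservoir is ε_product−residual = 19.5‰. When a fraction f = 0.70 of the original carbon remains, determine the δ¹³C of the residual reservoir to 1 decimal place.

Rayleigh residual: δ_res = (δ₀ + 1000)·f^(α−1) − 1000
α = ε/1000 + 1 = 1.01950, so α − 1 = 0.01950
f^(α−1) = 0.70^(0.01950) = 0.993069
δ_res = (-36.3 + 1000) × 0.993069 − 1000 = 957.021 − 1000 = -42.98‰

-43.0‰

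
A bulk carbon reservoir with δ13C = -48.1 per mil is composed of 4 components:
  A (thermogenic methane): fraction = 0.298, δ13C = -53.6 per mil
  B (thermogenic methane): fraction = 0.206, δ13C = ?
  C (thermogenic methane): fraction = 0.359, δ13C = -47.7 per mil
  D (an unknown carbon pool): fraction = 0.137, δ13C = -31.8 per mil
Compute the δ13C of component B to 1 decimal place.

Isotope mass balance: δ_bulk = Σ fᵢ·δᵢ.
-48.1 = 0.298×(-53.6) + 0.206×δ_B + 0.359×(-47.7) + 0.137×(-31.8)
0.206·δ_B = -48.1 − (-37.454) = -10.646
δ_B = -10.646 / 0.206 = -51.68 per mil

-51.7 per mil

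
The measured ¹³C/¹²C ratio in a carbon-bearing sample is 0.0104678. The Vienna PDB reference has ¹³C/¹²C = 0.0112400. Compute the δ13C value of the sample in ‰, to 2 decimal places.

-68.70‰

δ13C = (R_sample / R_standard − 1) × 1000
R_sample / R_standard = 0.0104678 / 0.0112400 = 0.931299
δ13C = (0.931299 − 1) × 1000 = -68.701‰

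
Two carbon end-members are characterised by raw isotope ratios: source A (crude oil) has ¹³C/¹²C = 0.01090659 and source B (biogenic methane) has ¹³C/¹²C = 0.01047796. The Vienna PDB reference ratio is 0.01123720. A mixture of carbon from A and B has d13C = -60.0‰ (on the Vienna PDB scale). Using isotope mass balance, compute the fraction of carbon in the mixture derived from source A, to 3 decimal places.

δ_A = (0.01090659/0.01123720 − 1)×1000 = (0.970579 − 1)×1000 = -29.421‰
δ_B = (0.01047796/0.01123720 − 1)×1000 = (0.932435 − 1)×1000 = -67.565‰
f_A = (δ_mix − δ_B)/(δ_A − δ_B) = (-60.0 − (-67.565))/(-29.421 − (-67.565))
f_A = 7.565 / 38.144 = 0.1983

0.198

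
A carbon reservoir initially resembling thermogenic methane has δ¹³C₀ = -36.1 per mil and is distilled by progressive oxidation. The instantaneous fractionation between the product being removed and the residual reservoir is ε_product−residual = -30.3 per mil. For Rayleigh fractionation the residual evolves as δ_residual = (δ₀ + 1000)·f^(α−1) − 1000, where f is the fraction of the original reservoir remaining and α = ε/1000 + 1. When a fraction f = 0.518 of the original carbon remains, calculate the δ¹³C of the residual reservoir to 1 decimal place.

Rayleigh residual: δ_res = (δ₀ + 1000)·f^(α−1) − 1000
α = ε/1000 + 1 = 0.96970, so α − 1 = -0.03030
f^(α−1) = 0.518^(-0.03030) = 1.020131
δ_res = (-36.1 + 1000) × 1.020131 − 1000 = 983.304 − 1000 = -16.70 per mil

-16.7 per mil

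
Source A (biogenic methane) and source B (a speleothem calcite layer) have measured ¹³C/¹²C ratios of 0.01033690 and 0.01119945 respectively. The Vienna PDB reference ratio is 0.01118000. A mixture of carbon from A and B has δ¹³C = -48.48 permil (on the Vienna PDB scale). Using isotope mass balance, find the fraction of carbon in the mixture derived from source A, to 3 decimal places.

0.651

δ_A = (0.01033690/0.01118000 − 1)×1000 = (0.924589 − 1)×1000 = -75.411 permil
δ_B = (0.01119945/0.01118000 − 1)×1000 = (1.001740 − 1)×1000 = 1.740 permil
f_A = (δ_mix − δ_B)/(δ_A − δ_B) = (-48.48 − (1.740))/(-75.411 − (1.740))
f_A = -50.220 / -77.151 = 0.6509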